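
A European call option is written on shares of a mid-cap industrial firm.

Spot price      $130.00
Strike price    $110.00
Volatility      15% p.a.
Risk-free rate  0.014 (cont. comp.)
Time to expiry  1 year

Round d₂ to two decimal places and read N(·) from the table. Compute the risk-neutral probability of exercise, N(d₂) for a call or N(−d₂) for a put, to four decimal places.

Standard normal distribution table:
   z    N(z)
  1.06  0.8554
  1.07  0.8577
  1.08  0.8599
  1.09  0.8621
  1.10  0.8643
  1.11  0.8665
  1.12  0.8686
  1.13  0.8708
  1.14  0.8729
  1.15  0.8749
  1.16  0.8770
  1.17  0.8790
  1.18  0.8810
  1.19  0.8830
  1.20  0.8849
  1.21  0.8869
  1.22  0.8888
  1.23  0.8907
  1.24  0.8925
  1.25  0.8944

0.8708

σ√T = 0.15·√1 = 0.1500
d₁ = [ln(130/110) + (0.014 + 0.15²/2)·1] / 0.1500 = [0.1671 + 0.0253] / 0.1500 = 1.2820 ≈ 1.28
d₂ = d₁ − σ√T = 1.2820 − 0.1500 = 1.1320 ≈ 1.13
Pr(exercise) under Q = N(d₂) = 0.8708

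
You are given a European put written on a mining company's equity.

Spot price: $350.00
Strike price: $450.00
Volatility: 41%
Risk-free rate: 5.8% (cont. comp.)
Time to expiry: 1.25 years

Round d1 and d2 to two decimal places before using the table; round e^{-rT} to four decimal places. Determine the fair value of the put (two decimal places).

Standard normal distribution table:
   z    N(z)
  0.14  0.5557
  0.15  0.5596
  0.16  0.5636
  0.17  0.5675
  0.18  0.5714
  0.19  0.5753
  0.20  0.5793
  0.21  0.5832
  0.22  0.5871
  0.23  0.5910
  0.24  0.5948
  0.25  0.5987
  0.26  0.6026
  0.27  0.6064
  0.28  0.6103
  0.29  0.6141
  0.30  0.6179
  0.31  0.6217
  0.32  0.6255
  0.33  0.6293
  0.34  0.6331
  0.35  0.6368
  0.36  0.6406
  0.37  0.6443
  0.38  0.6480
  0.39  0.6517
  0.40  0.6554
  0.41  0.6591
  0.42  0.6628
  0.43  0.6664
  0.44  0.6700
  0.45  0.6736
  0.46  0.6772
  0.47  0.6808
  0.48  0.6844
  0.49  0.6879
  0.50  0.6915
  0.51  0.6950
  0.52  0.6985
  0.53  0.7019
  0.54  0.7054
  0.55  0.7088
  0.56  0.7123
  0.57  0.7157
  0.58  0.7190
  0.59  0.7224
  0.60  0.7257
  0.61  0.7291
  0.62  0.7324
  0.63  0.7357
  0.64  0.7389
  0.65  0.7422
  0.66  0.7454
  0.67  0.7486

σ√T = 0.41·√1.25 = 0.4584
d₁ = [ln(350/450) + (0.058 + ½·0.41²)·1.25] / (σ√T) = (-0.2513 + 0.1776) / 0.4584 = -0.1609 which rounds to -0.16
d₂ = -0.1609 − 0.4584 = -0.6193 which rounds to -0.62
e^(−rT) = e^(−0.058·1.25) = 0.9301
N(−d₂) = N(0.62) = 0.7324;  N(−d₁) = N(0.16) = 0.5636
P = 450·0.9301·0.7324 − 350·0.5636 = 306.5424 − 197.2600 = 109.2824

$109.28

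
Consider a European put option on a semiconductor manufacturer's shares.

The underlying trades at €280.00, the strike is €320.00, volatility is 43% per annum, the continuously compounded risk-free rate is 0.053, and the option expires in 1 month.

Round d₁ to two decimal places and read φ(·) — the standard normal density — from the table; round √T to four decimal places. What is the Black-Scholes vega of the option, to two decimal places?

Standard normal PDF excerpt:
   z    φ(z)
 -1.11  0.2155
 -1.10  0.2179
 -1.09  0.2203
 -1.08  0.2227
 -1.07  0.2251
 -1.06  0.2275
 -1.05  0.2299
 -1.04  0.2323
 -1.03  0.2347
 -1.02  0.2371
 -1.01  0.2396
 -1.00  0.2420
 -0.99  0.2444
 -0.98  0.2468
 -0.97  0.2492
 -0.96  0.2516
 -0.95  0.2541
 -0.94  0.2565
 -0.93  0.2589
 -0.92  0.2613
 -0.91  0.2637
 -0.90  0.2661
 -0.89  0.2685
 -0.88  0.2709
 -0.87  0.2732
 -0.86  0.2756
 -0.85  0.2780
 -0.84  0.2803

19.95

σ√T = 0.43 × 0.2887 = 0.1241
d₁ = [ln(280/320) + (0.053 + 0.43²/2)·0.08333] / 0.1241 = [-0.1335 + 0.0121] / 0.1241 = -0.9781 → -0.98
√T = √0.08333 = 0.2887
φ(d₁) = φ(-0.98) = 0.2468
vega = S·φ(d₁)·√T = 280·0.2468·0.2887 = 19.9503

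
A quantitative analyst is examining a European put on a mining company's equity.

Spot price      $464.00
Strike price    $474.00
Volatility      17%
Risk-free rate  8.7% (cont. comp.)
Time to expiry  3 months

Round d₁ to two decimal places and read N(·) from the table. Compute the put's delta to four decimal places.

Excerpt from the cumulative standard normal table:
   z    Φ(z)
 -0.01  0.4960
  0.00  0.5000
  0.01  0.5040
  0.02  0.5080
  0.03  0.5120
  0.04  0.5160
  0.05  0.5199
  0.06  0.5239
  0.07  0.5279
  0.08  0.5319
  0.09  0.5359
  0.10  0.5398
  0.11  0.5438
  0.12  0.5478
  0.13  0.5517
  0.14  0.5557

-0.4801

σ√T = 0.17 × 0.5000 = 0.0850
d₁ = [ln(464/474) + (0.087 + 0.17²/2)·0.25] / 0.0850 = [-0.0213 + 0.0254] / 0.0850 = 0.0475 → 0.05
N(d₁) = N(0.05) = 0.5199
Δ_put = N(d₁) − 1 = 0.5199 − 1 = -0.4801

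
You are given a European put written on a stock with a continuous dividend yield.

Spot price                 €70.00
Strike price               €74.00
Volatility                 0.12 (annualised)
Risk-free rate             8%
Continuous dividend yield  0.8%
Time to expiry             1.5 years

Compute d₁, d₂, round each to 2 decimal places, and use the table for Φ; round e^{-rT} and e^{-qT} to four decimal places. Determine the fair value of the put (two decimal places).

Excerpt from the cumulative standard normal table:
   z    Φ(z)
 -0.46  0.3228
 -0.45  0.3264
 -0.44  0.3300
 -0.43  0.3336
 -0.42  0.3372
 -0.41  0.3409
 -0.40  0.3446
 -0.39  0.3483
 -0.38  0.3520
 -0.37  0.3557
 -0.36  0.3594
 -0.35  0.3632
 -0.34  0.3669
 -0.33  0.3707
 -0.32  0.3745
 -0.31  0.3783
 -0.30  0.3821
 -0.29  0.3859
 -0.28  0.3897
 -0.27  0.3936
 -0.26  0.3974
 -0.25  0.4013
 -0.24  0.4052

T = 1.5;  σ√T = 0.1470
d₁ = [ln(70/74) + (0.08 − 0.008 + 0.12²/2)·1.5] / 0.1470 = [-0.0556 + 0.1188] / 0.1470 = 0.4302 → 0.43
d₂ = d₁ − σ√T = 0.4302 − 0.1470 = 0.2833 → 0.28
exp(−qT) = exp(−0.008·1.5) = 0.9881;  exp(−rT) = exp(−0.08·1.5) = 0.8869
P = 74·0.8869·N(-0.28) − 70·0.9881·N(-0.43) = 74·0.8869·0.3897 − 70·0.9881·0.3336 = 25.5762 − 23.0741 = 2.5021

€2.50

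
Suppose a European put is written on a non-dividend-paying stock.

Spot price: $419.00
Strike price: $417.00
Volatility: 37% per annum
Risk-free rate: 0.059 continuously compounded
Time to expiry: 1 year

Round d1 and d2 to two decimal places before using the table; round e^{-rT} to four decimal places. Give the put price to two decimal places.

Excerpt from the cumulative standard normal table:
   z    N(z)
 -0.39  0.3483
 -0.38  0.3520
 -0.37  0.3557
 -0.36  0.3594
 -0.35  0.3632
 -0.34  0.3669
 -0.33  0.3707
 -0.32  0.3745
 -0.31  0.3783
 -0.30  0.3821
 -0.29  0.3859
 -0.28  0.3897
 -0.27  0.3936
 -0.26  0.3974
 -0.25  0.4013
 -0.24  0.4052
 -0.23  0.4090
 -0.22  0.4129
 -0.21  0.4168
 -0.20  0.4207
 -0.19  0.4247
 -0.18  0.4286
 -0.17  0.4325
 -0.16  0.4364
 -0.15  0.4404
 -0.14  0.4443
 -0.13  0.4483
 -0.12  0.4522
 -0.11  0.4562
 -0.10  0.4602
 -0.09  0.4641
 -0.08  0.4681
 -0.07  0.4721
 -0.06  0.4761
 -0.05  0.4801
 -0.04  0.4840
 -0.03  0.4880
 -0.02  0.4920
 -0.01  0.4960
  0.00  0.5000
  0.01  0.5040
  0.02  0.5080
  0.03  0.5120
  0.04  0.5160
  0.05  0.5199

T = 1;  σ√T = 0.3700
d₁ = [ln(419/417) + (0.059 + 0.37²/2)·1] / 0.3700 = [0.0048 + 0.1275] / 0.3700 = 0.3574 → 0.36
d₂ = d₁ − σ√T = 0.3574 − 0.3700 = -0.0126 → -0.01
exp(−rT) = exp(−0.059·1) = 0.9427
P = 417·0.9427·N(0.01) − 419·N(-0.36) = 417·0.9427·0.5040 − 419·0.3594 = 198.1254 − 150.5886 = 47.5368

$47.54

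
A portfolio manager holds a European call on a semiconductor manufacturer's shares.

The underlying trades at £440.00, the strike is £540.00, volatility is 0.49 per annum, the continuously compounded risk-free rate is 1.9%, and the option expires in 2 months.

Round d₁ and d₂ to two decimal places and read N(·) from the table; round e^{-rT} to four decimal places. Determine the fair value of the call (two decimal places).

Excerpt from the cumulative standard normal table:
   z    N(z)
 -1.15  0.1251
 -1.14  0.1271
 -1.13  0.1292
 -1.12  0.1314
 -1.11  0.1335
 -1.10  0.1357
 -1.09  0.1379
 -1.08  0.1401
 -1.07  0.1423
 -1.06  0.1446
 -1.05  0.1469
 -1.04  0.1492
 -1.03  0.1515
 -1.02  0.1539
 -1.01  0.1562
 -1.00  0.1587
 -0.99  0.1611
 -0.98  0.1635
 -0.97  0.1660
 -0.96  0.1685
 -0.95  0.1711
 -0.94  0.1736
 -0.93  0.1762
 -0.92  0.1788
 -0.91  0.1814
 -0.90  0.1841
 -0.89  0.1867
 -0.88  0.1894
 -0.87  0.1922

T = 0.1667;  σ√T = 0.2000
d₁ = [ln(440/540) + (0.019 + 0.49²/2)·0.1667] / 0.2000 = [-0.2048 + 0.0232] / 0.2000 = -0.9079 ⇒ -0.91
d₂ = d₁ − σ√T = -0.9079 − 0.2000 = -1.1079 ⇒ -1.11
exp(−rT) = exp(−0.019·0.1667) = 0.9968
N(d₁) = N(-0.91) = 0.1814;  N(d₂) = N(-1.11) = 0.1335
C = 440·0.1814 − 540·0.9968·0.1335 = 79.8160 − 71.8593 = 7.9567

£7.96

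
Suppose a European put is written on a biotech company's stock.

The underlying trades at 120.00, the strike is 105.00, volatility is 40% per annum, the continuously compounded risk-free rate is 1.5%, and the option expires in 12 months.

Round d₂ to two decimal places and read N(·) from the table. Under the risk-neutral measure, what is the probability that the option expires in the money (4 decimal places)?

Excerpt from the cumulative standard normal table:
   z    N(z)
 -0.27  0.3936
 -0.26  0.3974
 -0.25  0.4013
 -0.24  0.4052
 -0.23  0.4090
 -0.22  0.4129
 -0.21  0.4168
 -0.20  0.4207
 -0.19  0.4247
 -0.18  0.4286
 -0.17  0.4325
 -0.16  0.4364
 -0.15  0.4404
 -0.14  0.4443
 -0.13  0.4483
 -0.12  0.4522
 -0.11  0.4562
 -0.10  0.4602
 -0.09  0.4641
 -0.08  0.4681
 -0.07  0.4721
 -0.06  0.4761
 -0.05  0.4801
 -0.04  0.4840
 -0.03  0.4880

0.4325

T = 1;  σ√T = 0.4000
ln(S/K) + (r + σ²/2)T = ln(120/105) + (0.015 + 0.4²/2)·1 = 0.1335 + 0.0950 = 0.2285
d₁ = 0.2285 / 0.4000 = 0.5713 which rounds to 0.57
d₂ = d₁ − σ√T = 0.5713 − 0.4000 = 0.1713 which rounds to 0.17
Pr(exercise) under Q = N(−d₂) = N(-0.17) = 0.4325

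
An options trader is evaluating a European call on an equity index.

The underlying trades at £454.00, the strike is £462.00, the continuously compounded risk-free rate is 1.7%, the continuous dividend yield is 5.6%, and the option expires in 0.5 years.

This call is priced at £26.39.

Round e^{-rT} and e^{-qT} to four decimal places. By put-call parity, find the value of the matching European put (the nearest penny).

£42.99

e^(−qT) = e^(−0.056·0.5) = 0.9724;  e^(−rT) = e^(−0.017·0.5) = 0.9915
Put-call parity: C − P = S·e^(−qT) − K·e^(−rT) = 454·0.9724 − 462·0.9915 = 441.4696 − 458.0730 = -16.6034
P = C − (C − P) = 26.39 − (-16.6034) = 42.9934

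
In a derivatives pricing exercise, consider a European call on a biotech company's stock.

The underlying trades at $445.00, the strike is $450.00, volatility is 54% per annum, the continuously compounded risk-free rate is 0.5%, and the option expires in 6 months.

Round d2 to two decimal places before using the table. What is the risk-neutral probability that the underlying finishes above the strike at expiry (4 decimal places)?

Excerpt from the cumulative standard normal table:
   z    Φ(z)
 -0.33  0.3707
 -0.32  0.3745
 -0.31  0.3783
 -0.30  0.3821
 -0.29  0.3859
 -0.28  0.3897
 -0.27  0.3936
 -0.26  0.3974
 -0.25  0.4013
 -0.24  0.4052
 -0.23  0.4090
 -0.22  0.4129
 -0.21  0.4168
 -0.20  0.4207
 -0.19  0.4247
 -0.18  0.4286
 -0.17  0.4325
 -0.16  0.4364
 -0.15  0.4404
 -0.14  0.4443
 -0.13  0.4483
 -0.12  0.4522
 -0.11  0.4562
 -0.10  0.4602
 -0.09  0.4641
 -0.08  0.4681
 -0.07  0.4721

σ√T = 0.54·√0.5 = 0.3818
d₁ = [ln(445/450) + (0.005 + 0.54²/2)·0.5] / 0.3818 = [-0.0112 + 0.0754] / 0.3818 = 0.1682 which rounds to 0.17
d₂ = d₁ − σ√T = 0.1682 − 0.3818 = -0.2136 which rounds to -0.21
Pr(exercise) under Q = N(d₂) = 0.4168

0.4168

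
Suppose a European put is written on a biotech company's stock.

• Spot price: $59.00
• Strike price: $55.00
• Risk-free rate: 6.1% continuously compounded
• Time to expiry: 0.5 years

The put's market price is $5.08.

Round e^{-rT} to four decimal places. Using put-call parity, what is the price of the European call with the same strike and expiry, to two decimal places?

e^(−rT) = e^(−0.061·0.5) = 0.9700
Put-call parity: C − P = S − K·e^(−rT) = 59 − 55·0.9700 = 59 − 53.3500 = 5.6500
C = P + (C − P) = 5.08 + (5.6500) = 10.7300

$10.73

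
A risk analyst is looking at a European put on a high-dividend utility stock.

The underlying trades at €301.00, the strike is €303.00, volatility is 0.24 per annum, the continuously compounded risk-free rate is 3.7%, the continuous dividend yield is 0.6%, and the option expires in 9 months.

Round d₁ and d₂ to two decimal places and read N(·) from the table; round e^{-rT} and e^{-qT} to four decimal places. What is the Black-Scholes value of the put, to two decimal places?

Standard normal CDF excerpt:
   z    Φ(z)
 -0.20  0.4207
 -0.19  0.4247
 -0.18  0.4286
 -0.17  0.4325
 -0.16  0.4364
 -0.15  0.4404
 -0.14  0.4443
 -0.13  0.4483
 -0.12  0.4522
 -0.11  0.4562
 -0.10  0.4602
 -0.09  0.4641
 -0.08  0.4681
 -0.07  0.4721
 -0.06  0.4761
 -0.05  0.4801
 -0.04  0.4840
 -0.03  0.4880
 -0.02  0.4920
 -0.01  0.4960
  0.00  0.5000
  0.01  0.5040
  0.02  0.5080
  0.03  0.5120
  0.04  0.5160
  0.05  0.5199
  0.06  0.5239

σ√T = 0.24 × 0.8660 = 0.2078
ln(S/K) + (r − q + σ²/2)T = ln(301/303) + (0.037 − 0.006 + 0.24²/2)·0.75 = -0.0066 + 0.0449 = 0.0382
d₁ = 0.0382 / 0.2078 = 0.1839 ≈ 0.18
d₂ = d₁ − σ√T = 0.1839 − 0.2078 = -0.0239 ≈ -0.02
e^(−qT) = e^(−0.006·0.75) = 0.9955;  e^(−rT) = e^(−0.037·0.75) = 0.9726
N(−d₂) = N(0.02) = 0.5080;  N(−d₁) = N(-0.18) = 0.4286
P = 303·0.9726·0.5080 − 301·0.9955·0.4286 = 149.7065 − 128.4281 = 21.2784

€21.28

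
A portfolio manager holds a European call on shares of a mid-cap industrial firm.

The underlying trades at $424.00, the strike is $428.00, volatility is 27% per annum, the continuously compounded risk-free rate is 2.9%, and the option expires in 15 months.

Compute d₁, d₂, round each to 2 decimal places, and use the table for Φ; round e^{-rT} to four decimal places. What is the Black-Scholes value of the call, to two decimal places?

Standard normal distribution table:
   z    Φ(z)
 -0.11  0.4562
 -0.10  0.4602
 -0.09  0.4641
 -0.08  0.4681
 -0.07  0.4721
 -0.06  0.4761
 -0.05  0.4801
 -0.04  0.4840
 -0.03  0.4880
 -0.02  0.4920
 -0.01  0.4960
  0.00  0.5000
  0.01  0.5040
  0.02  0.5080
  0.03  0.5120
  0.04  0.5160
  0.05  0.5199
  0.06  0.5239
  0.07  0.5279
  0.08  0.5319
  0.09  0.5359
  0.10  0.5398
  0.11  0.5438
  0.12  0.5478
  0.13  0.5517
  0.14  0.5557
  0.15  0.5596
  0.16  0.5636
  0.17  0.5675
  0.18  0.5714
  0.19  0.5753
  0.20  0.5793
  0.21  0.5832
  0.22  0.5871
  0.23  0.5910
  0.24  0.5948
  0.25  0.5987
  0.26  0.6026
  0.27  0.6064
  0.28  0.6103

T = 1.25;  σ√T = 0.3019
d₁ = [ln(424/428) + (0.029 + 0.27²/2)·1.25] / 0.3019 = [-0.0094 + 0.0818] / 0.3019 = 0.2399 → 0.24
d₂ = d₁ − σ√T = 0.2399 − 0.3019 = -0.0620 → -0.06
e^(−rT) = e^(−0.029·1.25) = 0.9644
N(d₁) = N(0.24) = 0.5948;  N(d₂) = N(-0.06) = 0.4761
C = 424·0.5948 − 428·0.9644·0.4761 = 252.1952 − 196.5166 = 55.6786

$55.68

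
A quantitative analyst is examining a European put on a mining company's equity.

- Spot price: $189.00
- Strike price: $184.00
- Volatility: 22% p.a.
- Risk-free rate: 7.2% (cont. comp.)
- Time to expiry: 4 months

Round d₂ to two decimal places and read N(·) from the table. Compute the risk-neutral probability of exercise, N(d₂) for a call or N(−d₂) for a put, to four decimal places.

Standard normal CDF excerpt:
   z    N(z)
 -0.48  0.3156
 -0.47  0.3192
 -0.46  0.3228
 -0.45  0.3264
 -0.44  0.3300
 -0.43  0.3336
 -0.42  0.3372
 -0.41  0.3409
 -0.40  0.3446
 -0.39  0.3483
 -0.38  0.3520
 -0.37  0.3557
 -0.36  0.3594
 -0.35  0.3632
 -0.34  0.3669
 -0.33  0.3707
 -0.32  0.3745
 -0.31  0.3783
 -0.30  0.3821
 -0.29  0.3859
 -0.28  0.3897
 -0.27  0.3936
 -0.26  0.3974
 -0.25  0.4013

T = 0.3333;  σ√T = 0.1270
ln(S/K) + (r + σ²/2)T = ln(189/184) + (0.072 + 0.22²/2)·0.3333 = 0.0268 + 0.0321 = 0.0589
d₁ = 0.0589 / 0.1270 = 0.4635 which rounds to 0.46
d₂ = d₁ − σ√T = 0.4635 − 0.1270 = 0.3365 which rounds to 0.34
Risk-neutral Pr[S_T < K] = N(−d₂) = N(-0.34) = 0.3669

0.3669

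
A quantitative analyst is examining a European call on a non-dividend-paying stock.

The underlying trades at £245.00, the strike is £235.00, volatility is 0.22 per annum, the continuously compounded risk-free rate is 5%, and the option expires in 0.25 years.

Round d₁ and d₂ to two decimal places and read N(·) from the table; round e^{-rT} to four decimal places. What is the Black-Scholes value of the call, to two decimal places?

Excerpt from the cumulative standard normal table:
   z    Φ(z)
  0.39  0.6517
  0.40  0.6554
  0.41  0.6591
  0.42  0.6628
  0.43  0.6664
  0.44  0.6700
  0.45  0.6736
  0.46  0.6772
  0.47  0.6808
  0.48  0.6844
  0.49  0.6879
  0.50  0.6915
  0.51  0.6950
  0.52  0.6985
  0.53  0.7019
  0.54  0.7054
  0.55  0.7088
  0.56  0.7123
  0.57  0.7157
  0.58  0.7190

£18.16

σ√T = 0.22·√0.25 = 0.1100
ln(S/K) + (r + σ²/2)T = ln(245/235) + (0.05 + 0.22²/2)·0.25 = 0.0417 + 0.0186 = 0.0602
d₁ = 0.0602 / 0.1100 = 0.5475 ≈ 0.55
d₂ = d₁ − σ√T = 0.5475 − 0.1100 = 0.4375 ≈ 0.44
e^(−rT) = e^(−0.05·0.25) = 0.9876
N(d₁) = N(0.55) = 0.7088;  N(d₂) = N(0.44) = 0.6700
C = 245·0.7088 − 235·0.9876·0.6700 = 173.6560 − 155.4976 = 18.1584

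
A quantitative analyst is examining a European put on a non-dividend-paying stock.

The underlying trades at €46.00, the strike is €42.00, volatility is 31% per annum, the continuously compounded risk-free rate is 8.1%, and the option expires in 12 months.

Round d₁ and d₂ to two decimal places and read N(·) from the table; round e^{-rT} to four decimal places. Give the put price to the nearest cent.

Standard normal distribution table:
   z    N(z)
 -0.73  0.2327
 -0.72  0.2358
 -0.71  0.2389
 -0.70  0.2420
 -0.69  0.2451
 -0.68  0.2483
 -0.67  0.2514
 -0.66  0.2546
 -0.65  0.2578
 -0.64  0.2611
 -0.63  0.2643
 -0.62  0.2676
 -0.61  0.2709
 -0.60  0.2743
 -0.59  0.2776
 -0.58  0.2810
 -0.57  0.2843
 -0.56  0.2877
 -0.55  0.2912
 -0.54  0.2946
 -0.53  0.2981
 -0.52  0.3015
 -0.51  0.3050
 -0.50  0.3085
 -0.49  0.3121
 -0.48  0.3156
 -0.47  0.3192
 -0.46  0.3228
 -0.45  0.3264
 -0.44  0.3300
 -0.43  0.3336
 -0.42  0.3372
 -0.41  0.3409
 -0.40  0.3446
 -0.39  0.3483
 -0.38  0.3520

€2.36

σ√T = 0.31·√1 = 0.3100
d₁ = [ln(46/42) + (0.081 + 0.31²/2)·1] / 0.3100 = [0.0910 + 0.1290] / 0.3100 = 0.7097 which rounds to 0.71
d₂ = d₁ − σ√T = 0.7097 − 0.3100 = 0.3997 which rounds to 0.40
e^(−rT) = e^(−0.081·1) = 0.9222
P = 42·0.9222·N(-0.40) − 46·N(-0.71) = 42·0.9222·0.3446 − 46·0.2389 = 13.3472 − 10.9894 = 2.3578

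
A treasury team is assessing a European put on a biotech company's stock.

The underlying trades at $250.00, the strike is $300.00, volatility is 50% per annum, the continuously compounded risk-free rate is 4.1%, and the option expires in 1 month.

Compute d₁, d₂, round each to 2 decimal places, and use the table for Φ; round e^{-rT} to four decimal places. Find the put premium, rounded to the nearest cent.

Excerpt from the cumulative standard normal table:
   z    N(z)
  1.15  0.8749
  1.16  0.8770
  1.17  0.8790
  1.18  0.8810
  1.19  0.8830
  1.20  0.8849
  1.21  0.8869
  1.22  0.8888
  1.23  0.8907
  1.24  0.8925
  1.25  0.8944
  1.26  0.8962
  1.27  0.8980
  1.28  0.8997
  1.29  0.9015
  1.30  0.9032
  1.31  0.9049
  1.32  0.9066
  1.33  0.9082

T = 0.08333;  σ√T = 0.1443
d₁ = [ln(250/300) + (0.041 + 0.5²/2)·0.08333] / 0.1443 = [-0.1823 + 0.0138] / 0.1443 = -1.1673 ⇒ -1.17
d₂ = d₁ − σ√T = -1.1673 − 0.1443 = -1.3117 ⇒ -1.31
e^(−rT) = e^(−0.041·0.08333) = 0.9966
P = 300·0.9966·N(1.31) − 250·N(1.17) = 300·0.9966·0.9049 − 250·0.8790 = 270.5470 − 219.7500 = 50.7970

$50.80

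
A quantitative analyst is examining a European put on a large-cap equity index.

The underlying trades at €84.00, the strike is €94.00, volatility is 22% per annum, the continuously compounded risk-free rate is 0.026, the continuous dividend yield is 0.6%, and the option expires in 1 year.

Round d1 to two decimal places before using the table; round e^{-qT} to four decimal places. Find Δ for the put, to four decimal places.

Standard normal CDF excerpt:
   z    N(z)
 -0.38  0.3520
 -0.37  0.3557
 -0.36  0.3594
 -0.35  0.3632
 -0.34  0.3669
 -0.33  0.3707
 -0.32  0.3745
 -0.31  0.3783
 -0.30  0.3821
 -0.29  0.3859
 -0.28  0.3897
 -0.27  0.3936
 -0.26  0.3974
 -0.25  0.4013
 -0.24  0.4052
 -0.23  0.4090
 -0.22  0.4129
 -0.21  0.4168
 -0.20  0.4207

σ√T = 0.22 × 1.0000 = 0.2200
d₁ = [ln(84/94) + (0.026 − 0.006 + 0.22²/2)·1] / 0.2200 = [-0.1125 + 0.0442] / 0.2200 = -0.3104 ≈ -0.31
N(d₁) = N(-0.31) = 0.3783
Δ_put = e^(−qT)·(N(d₁) − 1) = 0.9940·(0.3783 − 1) = -0.6180

-0.6180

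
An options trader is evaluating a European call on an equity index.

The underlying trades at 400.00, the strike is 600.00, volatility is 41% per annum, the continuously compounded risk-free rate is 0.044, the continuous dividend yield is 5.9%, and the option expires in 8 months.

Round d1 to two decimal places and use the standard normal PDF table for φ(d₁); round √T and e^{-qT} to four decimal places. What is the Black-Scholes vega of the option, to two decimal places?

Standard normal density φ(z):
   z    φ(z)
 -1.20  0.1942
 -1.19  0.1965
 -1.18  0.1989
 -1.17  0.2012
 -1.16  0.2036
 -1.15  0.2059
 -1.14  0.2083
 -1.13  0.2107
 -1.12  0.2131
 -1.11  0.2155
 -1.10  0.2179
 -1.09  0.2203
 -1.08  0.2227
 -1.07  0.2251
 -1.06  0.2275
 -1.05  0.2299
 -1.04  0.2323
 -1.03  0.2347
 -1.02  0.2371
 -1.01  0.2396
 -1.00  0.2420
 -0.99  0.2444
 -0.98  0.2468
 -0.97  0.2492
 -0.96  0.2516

σ√T = 0.41 × 0.8165 = 0.3348
d₁ = [ln(400/600) + (0.044 − 0.059 + 0.41²/2)·0.6667] / 0.3348 = [-0.4055 + 0.0460] / 0.3348 = -1.0737 ⇒ -1.07
√T = √0.6667 = 0.8165
φ(d₁) = φ(-1.07) = 0.2251
exp(−qT) = exp(−0.059·0.6667) = 0.9614
vega = S·exp(−qT)·φ(d₁)·√T = 400·0.9614·0.2251·0.8165 = 70.6799

70.68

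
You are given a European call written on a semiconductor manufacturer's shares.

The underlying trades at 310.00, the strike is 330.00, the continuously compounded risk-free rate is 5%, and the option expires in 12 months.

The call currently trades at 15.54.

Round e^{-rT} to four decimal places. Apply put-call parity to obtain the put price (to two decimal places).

exp(−rT) = exp(−0.05·1) = 0.9512
Put-call parity: C − P = S − K·e^(−rT) = 310 − 330·0.9512 = 310 − 313.8960 = -3.8960
P = C − (C − P) = 15.54 − (-3.8960) = 19.4360

19.44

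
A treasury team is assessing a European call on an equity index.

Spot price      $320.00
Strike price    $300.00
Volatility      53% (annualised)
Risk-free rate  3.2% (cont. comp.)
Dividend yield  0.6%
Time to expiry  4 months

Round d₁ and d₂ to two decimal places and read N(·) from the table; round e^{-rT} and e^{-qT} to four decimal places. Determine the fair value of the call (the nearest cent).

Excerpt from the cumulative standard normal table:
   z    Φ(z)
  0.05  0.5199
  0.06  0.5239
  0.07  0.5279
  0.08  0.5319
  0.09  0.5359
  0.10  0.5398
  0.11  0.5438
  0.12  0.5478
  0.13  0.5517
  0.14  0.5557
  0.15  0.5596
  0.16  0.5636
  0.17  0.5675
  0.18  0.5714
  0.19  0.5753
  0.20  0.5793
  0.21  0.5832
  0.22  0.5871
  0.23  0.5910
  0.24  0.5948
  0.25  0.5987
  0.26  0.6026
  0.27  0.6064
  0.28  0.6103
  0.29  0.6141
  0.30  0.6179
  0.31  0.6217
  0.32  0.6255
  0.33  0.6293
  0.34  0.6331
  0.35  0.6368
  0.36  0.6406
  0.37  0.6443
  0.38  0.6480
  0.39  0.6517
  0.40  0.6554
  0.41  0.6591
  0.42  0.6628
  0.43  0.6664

T = 0.3333;  σ√T = 0.3060
d₁ = [ln(320/300) + (0.032 − 0.006 + 0.53²/2)·0.3333] / 0.3060 = [0.0645 + 0.0555] / 0.3060 = 0.3922 which rounds to 0.39
d₂ = d₁ − σ√T = 0.3922 − 0.3060 = 0.0862 which rounds to 0.09
e^(−qT) = e^(−0.006·0.3333) = 0.9980;  e^(−rT) = e^(−0.032·0.3333) = 0.9894
N(d₁) = N(0.39) = 0.6517;  N(d₂) = N(0.09) = 0.5359
C = 320·0.9980·0.6517 − 300·0.9894·0.5359 = 208.1269 − 159.0658 = 49.0611

$49.06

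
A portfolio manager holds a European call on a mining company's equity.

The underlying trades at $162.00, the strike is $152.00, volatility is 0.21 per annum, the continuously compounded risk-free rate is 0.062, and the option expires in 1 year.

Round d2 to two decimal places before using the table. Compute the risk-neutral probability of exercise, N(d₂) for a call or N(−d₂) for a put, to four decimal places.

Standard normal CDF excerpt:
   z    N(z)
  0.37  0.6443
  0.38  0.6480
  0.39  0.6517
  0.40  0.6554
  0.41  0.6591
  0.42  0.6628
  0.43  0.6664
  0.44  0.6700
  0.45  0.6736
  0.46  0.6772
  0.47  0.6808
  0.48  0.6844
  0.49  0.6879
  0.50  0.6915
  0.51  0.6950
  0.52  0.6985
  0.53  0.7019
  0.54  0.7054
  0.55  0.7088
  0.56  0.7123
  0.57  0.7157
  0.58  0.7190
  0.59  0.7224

σ√T = 0.21·√1 = 0.2100
d₁ = [ln(162/152) + (0.062 + 0.21²/2)·1] / 0.2100 = [0.0637 + 0.0840] / 0.2100 = 0.7036 ≈ 0.70
d₂ = d₁ − σ√T = 0.7036 − 0.2100 = 0.4936 ≈ 0.49
Pr(exercise) under Q = N(d₂) = 0.6879

0.6879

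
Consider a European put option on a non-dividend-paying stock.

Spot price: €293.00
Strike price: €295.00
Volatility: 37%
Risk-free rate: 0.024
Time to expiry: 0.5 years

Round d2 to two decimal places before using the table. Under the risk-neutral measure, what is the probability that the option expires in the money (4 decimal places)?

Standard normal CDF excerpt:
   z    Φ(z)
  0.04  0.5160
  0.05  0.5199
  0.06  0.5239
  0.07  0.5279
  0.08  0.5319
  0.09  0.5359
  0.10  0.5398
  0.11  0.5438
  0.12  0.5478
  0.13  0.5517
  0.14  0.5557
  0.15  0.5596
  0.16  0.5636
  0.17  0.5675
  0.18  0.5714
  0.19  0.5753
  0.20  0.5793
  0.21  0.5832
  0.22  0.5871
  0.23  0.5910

0.5438

σ√T = 0.37·√0.5 = 0.2616
ln(S/K) + (r + σ²/2)T = ln(293/295) + (0.024 + 0.37²/2)·0.5 = -0.0068 + 0.0462 = 0.0394
d₁ = 0.0394 / 0.2616 = 0.1507 ≈ 0.15
d₂ = d₁ − σ√T = 0.1507 − 0.2616 = -0.1109 ≈ -0.11
Risk-neutral Pr[S_T < K] = N(−d₂) = N(0.11) = 0.5438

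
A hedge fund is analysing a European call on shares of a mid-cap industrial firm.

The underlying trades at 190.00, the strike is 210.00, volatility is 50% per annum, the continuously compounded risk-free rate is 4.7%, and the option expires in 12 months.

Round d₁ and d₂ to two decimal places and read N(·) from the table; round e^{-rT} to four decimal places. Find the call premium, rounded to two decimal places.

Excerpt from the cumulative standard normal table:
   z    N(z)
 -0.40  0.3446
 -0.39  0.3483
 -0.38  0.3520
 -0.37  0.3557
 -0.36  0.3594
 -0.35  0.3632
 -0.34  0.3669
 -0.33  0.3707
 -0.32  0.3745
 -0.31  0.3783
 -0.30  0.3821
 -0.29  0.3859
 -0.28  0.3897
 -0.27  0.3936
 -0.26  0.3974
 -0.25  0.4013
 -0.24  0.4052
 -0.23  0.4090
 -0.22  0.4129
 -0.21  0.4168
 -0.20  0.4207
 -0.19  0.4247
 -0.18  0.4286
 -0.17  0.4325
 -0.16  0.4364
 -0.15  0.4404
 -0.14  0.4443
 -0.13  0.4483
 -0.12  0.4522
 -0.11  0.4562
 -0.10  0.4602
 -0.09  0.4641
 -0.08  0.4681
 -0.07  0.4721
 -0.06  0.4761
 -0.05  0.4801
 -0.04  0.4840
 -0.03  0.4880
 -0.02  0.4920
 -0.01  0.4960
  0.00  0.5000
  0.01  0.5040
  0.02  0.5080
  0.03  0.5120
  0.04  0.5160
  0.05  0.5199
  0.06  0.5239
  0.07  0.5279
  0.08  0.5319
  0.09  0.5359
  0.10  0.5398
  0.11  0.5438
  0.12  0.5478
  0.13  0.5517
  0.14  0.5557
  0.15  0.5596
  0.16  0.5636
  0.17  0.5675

33.57

σ√T = 0.5 × 1.0000 = 0.5000
d₁ = [ln(190/210) + (0.047 + 0.5²/2)·1] / 0.5000 = [-0.1001 + 0.1720] / 0.5000 = 0.1438 → 0.14
d₂ = d₁ − σ√T = 0.1438 − 0.5000 = -0.3562 → -0.36
e^(−rT) = e^(−0.047·1) = 0.9541
N(d₁) = N(0.14) = 0.5557;  N(d₂) = N(-0.36) = 0.3594
C = 190·0.5557 − 210·0.9541·0.3594 = 105.5830 − 72.0097 = 33.5733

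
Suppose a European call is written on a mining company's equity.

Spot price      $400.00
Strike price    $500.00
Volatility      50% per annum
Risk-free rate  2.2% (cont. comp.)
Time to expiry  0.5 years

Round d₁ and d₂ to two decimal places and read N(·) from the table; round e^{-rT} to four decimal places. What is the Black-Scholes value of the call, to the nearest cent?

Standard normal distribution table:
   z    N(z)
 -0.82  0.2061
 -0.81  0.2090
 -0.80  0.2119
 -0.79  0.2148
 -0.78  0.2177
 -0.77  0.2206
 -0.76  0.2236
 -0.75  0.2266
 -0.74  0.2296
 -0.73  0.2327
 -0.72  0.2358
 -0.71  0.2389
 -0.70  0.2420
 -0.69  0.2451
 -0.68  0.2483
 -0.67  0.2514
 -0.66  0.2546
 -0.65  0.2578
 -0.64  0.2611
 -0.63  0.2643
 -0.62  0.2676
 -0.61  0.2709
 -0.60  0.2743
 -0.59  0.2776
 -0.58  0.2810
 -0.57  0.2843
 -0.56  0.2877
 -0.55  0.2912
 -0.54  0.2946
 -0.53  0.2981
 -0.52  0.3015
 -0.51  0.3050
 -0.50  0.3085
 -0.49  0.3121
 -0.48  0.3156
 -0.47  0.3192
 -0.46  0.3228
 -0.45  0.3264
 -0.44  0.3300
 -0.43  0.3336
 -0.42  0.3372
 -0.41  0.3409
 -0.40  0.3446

T = 0.5;  σ√T = 0.3536
d₁ = [ln(400/500) + (0.022 + 0.5²/2)·0.5] / 0.3536 = [-0.2231 + 0.0735] / 0.3536 = -0.4233 which rounds to -0.42
d₂ = d₁ − σ√T = -0.4233 − 0.3536 = -0.7768 which rounds to -0.78
e^(−rT) = e^(−0.022·0.5) = 0.9891
N(d₁) = N(-0.42) = 0.3372;  N(d₂) = N(-0.78) = 0.2177
C = 400·0.3372 − 500·0.9891·0.2177 = 134.8800 − 107.6635 = 27.2165

$27.22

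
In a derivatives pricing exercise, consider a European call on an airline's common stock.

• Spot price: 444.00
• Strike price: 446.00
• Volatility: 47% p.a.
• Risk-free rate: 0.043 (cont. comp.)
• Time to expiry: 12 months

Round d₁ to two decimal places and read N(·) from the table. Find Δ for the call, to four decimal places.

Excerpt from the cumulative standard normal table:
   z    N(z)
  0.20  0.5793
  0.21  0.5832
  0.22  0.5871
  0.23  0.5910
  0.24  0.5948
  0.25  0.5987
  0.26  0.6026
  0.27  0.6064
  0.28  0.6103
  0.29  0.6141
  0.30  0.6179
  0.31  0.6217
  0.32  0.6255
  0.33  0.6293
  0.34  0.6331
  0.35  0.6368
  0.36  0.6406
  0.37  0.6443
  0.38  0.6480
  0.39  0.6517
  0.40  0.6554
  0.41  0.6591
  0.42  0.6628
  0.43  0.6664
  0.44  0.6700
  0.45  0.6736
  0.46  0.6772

σ√T = 0.47 × 1.0000 = 0.4700
d₁ = [ln(444/446) + (0.043 + 0.47²/2)·1] / 0.4700 = [-0.0045 + 0.1534] / 0.4700 = 0.3169 ≈ 0.32
N(d₁) = N(0.32) = 0.6255
Δ_call = N(d₁) = 0.6255

0.6255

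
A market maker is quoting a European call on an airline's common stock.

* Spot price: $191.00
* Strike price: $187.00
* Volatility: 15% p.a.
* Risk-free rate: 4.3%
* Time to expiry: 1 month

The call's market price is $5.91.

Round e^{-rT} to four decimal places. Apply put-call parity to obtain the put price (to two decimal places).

$1.24

e^(−rT) = e^(−0.043·0.08333) = 0.9964
Put-call parity: C − P = S − K·e^(−rT) = 191 − 187·0.9964 = 191 − 186.3268 = 4.6732
P = C − (C − P) = 5.91 − (4.6732) = 1.2368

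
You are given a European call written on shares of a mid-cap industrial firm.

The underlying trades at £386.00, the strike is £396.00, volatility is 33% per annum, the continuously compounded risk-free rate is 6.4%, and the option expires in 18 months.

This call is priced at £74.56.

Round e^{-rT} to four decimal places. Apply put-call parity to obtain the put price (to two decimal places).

e^(−rT) = e^(−0.064·1.5) = 0.9085
Put-call parity: C − P = S − K·e^(−rT) = 386 − 396·0.9085 = 386 − 359.7660 = 26.2340
P = C − (C − P) = 74.56 − (26.2340) = 48.3260

£48.33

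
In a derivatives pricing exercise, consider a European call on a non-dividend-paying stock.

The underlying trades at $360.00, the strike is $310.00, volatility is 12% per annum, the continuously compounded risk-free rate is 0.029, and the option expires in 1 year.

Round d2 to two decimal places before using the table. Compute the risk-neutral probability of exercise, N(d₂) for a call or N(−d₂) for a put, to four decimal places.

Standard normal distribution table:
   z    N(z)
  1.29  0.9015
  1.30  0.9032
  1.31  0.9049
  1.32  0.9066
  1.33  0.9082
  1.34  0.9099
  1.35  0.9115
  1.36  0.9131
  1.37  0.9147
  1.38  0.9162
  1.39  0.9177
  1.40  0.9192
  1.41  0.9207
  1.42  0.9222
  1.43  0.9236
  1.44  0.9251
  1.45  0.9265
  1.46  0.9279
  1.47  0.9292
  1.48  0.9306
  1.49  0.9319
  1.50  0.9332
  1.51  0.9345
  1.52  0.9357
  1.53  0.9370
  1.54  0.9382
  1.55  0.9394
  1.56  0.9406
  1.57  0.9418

σ√T = 0.12 × 1.0000 = 0.1200
d₁ = [ln(360/310) + (0.029 + 0.12²/2)·1] / 0.1200 = [0.1495 + 0.0362] / 0.1200 = 1.5478 → 1.55
d₂ = d₁ − σ√T = 1.5478 − 0.1200 = 1.4278 → 1.43
Pr(exercise) under Q = N(d₂) = 0.9236

0.9236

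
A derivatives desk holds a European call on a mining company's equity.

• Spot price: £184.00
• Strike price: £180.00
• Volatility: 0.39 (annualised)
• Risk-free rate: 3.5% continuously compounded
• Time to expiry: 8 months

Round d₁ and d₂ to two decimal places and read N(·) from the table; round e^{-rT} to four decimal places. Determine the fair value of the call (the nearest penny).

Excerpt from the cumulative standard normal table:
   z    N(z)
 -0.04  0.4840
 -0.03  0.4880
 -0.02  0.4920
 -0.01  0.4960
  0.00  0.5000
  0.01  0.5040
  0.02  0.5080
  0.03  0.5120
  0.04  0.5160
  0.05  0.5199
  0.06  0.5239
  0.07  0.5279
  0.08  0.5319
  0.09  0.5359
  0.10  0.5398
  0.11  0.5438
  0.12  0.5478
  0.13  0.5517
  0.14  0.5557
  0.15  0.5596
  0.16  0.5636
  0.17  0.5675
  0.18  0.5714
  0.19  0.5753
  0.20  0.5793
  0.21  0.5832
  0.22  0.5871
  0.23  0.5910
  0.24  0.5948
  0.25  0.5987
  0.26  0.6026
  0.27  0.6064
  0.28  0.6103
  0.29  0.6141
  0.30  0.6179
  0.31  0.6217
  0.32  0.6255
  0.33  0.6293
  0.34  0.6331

σ√T = 0.39·√0.6667 = 0.3184
d₁ = [ln(184/180) + (0.035 + ½·0.39²)·0.6667] / (σ√T) = (0.0220 + 0.0740) / 0.3184 = 0.3015 which rounds to 0.30
d₂ = 0.3015 − 0.3184 = -0.0169 which rounds to -0.02
exp(−rT) = exp(−0.035·0.6667) = 0.9769
N(d₁) = N(0.30) = 0.6179;  N(d₂) = N(-0.02) = 0.4920
C = 184·0.6179 − 180·0.9769·0.4920 = 113.6936 − 86.5143 = 27.1793

£27.18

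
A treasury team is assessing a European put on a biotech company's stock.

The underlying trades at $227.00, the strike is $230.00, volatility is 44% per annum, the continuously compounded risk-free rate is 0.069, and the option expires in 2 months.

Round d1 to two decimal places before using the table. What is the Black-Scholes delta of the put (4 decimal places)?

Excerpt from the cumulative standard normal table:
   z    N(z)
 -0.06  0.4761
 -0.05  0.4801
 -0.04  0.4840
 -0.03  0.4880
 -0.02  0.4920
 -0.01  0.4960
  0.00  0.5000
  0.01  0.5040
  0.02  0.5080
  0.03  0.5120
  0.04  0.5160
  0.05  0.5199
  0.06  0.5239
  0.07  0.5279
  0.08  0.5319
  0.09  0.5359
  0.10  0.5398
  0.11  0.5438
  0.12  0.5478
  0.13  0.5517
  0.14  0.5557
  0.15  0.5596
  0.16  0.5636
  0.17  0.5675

-0.4681

σ√T = 0.44·√0.1667 = 0.1796
d₁ = [ln(227/230) + (0.069 + 0.44²/2)·0.1667] / 0.1796 = [-0.0131 + 0.0276] / 0.1796 = 0.0807 ≈ 0.08
N(d₁) = N(0.08) = 0.5319
Δ_put = N(d₁) − 1 = 0.5319 − 1 = -0.4681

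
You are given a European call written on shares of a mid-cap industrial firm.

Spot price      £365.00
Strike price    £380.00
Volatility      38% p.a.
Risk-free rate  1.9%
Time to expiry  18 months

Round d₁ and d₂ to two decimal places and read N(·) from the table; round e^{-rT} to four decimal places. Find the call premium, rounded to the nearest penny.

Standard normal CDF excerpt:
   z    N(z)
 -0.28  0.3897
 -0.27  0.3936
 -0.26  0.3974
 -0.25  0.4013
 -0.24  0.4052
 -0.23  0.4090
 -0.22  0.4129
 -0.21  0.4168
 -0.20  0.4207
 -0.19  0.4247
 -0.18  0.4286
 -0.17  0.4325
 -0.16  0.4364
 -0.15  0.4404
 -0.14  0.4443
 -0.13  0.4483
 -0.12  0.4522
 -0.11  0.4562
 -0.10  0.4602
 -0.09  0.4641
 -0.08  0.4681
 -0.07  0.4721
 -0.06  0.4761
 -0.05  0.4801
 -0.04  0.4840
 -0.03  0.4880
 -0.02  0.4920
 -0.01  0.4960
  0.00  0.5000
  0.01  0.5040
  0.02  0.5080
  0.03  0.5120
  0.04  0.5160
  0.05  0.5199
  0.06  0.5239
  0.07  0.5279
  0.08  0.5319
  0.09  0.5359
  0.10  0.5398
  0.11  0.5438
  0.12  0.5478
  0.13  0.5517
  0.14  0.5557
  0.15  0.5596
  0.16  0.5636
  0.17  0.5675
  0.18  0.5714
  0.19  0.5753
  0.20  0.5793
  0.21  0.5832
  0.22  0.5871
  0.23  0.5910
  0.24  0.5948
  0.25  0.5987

£66.10

T = 1.5;  σ√T = 0.4654
ln(S/K) + (r + σ²/2)T = ln(365/380) + (0.019 + 0.38²/2)·1.5 = -0.0403 + 0.1368 = 0.0965
d₁ = 0.0965 / 0.4654 = 0.2074 which rounds to 0.21
d₂ = d₁ − σ√T = 0.2074 − 0.4654 = -0.2580 which rounds to -0.26
e^(−rT) = e^(−0.019·1.5) = 0.9719
C = 365·N(0.21) − 380·0.9719·N(-0.26) = 365·0.5832 − 380·0.9719·0.3974 = 212.8680 − 146.7686 = 66.0994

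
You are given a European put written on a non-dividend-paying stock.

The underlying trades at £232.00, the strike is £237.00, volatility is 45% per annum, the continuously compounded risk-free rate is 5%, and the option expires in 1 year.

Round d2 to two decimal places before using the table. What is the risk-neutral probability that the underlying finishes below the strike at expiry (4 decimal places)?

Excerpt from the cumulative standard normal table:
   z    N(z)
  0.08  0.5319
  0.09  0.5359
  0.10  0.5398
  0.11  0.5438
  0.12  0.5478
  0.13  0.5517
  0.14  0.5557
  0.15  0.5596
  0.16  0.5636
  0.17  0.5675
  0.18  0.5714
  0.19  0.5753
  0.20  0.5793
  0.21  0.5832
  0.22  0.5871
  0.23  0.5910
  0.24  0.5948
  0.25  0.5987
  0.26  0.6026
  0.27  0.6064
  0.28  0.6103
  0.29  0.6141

0.5636

σ√T = 0.45 × 1.0000 = 0.4500
d₁ = [ln(232/237) + (0.05 + ½·0.45²)·1] / (σ√T) = (-0.0213 + 0.1512) / 0.4500 = 0.2887 → 0.29
d₂ = 0.2887 − 0.4500 = -0.1613 → -0.16
Pr(exercise) under Q = N(−d₂) = N(0.16) = 0.5636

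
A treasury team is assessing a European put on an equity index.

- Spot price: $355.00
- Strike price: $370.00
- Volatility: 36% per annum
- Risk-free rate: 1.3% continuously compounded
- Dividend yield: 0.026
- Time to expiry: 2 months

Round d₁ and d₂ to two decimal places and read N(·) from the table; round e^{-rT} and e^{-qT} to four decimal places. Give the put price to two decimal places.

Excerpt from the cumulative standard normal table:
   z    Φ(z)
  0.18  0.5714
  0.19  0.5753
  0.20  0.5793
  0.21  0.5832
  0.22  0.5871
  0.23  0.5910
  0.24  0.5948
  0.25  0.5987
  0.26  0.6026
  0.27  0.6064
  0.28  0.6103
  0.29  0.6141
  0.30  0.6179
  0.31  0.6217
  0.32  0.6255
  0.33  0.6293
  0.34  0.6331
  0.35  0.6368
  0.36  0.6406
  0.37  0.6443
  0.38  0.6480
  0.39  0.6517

$30.34

σ√T = 0.36 × 0.4082 = 0.1470
d₁ = [ln(355/370) + (0.013 − 0.026 + ½·0.36²)·0.1667] / (σ√T) = (-0.0414 + 0.0086) / 0.1470 = -0.2228 → -0.22
d₂ = -0.2228 − 0.1470 = -0.3698 → -0.37
exp(−qT) = exp(−0.026·0.1667) = 0.9957;  exp(−rT) = exp(−0.013·0.1667) = 0.9978
P = 370·0.9978·N(0.37) − 355·0.9957·N(0.22) = 370·0.9978·0.6443 − 355·0.9957·0.5871 = 237.8665 − 207.5243 = 30.3422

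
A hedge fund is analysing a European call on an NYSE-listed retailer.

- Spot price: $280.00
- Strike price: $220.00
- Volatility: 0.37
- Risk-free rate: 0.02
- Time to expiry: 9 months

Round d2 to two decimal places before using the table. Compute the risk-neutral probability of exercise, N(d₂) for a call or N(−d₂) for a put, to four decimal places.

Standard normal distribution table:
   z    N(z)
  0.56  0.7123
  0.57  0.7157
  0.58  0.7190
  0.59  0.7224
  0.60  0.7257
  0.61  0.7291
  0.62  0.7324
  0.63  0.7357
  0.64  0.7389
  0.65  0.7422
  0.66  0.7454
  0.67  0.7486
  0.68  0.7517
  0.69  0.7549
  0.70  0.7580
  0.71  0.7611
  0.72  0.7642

σ√T = 0.37·√0.75 = 0.3204
d₁ = [ln(280/220) + (0.02 + ½·0.37²)·0.75] / (σ√T) = (0.2412 + 0.0663) / 0.3204 = 0.9596 ≈ 0.96
d₂ = 0.9596 − 0.3204 = 0.6392 ≈ 0.64
Pr(exercise) under Q = N(d₂) = 0.7389

0.7389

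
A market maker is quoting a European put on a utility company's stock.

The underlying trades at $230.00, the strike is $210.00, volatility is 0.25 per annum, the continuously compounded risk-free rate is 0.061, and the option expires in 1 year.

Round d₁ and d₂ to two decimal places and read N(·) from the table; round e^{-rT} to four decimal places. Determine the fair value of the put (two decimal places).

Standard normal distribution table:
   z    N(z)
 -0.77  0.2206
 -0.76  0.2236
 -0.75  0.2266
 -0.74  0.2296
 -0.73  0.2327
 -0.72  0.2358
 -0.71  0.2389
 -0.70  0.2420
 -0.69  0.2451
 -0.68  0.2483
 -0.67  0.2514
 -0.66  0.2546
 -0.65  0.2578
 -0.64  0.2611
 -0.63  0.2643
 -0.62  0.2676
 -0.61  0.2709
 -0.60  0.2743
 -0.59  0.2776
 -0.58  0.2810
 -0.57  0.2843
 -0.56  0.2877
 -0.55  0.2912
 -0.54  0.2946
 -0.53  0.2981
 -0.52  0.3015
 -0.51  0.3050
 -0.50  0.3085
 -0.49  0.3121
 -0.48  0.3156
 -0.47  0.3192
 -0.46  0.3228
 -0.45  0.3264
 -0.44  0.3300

$8.83

σ√T = 0.25 × 1.0000 = 0.2500
d₁ = [ln(230/210) + (0.061 + 0.25²/2)·1] / 0.2500 = [0.0910 + 0.0922] / 0.2500 = 0.7329 which rounds to 0.73
d₂ = d₁ − σ√T = 0.7329 − 0.2500 = 0.4829 which rounds to 0.48
e^(−rT) = e^(−0.061·1) = 0.9408
N(−d₂) = N(-0.48) = 0.3156;  N(−d₁) = N(-0.73) = 0.2327
P = 210·0.9408·0.3156 − 230·0.2327 = 62.3525 − 53.5210 = 8.8315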